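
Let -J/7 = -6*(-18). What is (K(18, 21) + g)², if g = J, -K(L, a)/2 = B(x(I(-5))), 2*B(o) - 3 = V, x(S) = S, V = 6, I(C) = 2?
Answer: 585225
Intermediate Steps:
J = -756 (J = -(-42)*(-18) = -7*108 = -756)
B(o) = 9/2 (B(o) = 3/2 + (½)*6 = 3/2 + 3 = 9/2)
K(L, a) = -9 (K(L, a) = -2*9/2 = -9)
g = -756
(K(18, 21) + g)² = (-9 - 756)² = (-765)² = 585225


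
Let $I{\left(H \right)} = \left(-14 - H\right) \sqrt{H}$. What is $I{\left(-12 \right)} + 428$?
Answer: $428 - 4 i \sqrt{3} \approx 428.0 - 6.9282 i$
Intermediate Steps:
$I{\left(H \right)} = \sqrt{H} \left(-14 - H\right)$
$I{\left(-12 \right)} + 428 = \sqrt{-12} \left(-14 - -12\right) + 428 = 2 i \sqrt{3} \left(-14 + 12\right) + 428 = 2 i \sqrt{3} \left(-2\right) + 428 = - 4 i \sqrt{3} + 428 = 428 - 4 i \sqrt{3}$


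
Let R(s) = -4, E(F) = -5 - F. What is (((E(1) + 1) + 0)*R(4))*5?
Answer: 100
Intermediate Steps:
(((E(1) + 1) + 0)*R(4))*5 = ((((-5 - 1*1) + 1) + 0)*(-4))*5 = ((((-5 - 1) + 1) + 0)*(-4))*5 = (((-6 + 1) + 0)*(-4))*5 = ((-5 + 0)*(-4))*5 = -5*(-4)*5 = 20*5 = 100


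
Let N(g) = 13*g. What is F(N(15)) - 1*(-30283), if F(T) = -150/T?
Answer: 393669/13 ≈ 30282.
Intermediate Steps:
F(N(15)) - 1*(-30283) = -150/(13*15) - 1*(-30283) = -150/195 + 30283 = -150*1/195 + 30283 = -10/13 + 30283 = 393669/13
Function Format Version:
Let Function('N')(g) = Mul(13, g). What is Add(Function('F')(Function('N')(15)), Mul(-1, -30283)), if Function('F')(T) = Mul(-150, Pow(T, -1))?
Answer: Rational(393669, 13) ≈ 30282.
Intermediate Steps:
Add(Function('F')(Function('N')(15)), Mul(-1, -30283)) = Add(Mul(-150, Pow(Mul(13, 15), -1)), Mul(-1, -30283)) = Add(Mul(-150, Pow(195, -1)), 30283) = Add(Mul(-150, Rational(1, 195)), 30283) = Add(Rational(-10, 13), 30283) = Rational(393669, 13)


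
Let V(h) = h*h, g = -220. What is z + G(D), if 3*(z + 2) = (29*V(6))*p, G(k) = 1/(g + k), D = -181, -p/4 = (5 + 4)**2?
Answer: -45214355/401 ≈ -1.1275e+5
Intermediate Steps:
V(h) = h**2
p = -324 (p = -4*(5 + 4)**2 = -4*9**2 = -4*81 = -324)
G(k) = 1/(-220 + k)
z = -112754 (z = -2 + ((29*6**2)*(-324))/3 = -2 + ((29*36)*(-324))/3 = -2 + (1044*(-324))/3 = -2 + (1/3)*(-338256) = -2 - 112752 = -112754)
z + G(D) = -112754 + 1/(-220 - 181) = -112754 + 1/(-401) = -112754 - 1/401 = -45214355/401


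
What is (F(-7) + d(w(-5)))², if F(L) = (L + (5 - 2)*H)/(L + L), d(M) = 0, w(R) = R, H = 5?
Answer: 16/49 ≈ 0.32653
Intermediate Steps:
F(L) = (15 + L)/(2*L) (F(L) = (L + (5 - 2)*5)/(L + L) = (L + 3*5)/((2*L)) = (L + 15)*(1/(2*L)) = (15 + L)*(1/(2*L)) = (15 + L)/(2*L))
(F(-7) + d(w(-5)))² = ((½)*(15 - 7)/(-7) + 0)² = ((½)*(-⅐)*8 + 0)² = (-4/7 + 0)² = (-4/7)² = 16/49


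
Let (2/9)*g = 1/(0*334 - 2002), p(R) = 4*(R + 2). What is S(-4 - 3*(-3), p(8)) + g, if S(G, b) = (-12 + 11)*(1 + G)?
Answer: -24033/4004 ≈ -6.0023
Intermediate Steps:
p(R) = 8 + 4*R (p(R) = 4*(2 + R) = 8 + 4*R)
g = -9/4004 (g = 9/(2*(0*334 - 2002)) = 9/(2*(0 - 2002)) = (9/2)/(-2002) = (9/2)*(-1/2002) = -9/4004 ≈ -0.0022478)
S(G, b) = -1 - G (S(G, b) = -(1 + G) = -1 - G)
S(-4 - 3*(-3), p(8)) + g = (-1 - (-4 - 3*(-3))) - 9/4004 = (-1 - (-4 + 9)) - 9/4004 = (-1 - 1*5) - 9/4004 = (-1 - 5) - 9/4004 = -6 - 9/4004 = -24033/4004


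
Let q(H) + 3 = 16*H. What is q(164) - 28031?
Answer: -25410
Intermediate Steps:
q(H) = -3 + 16*H
q(164) - 28031 = (-3 + 16*164) - 28031 = (-3 + 2624) - 28031 = 2621 - 28031 = -25410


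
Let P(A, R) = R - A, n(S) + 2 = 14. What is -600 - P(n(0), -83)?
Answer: -505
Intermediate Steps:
n(S) = 12 (n(S) = -2 + 14 = 12)
-600 - P(n(0), -83) = -600 - (-83 - 1*12) = -600 - (-83 - 12) = -600 - 1*(-95) = -600 + 95 = -505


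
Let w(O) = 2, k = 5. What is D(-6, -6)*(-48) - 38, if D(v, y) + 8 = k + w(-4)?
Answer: 10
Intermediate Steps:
D(v, y) = -1 (D(v, y) = -8 + (5 + 2) = -8 + 7 = -1)
D(-6, -6)*(-48) - 38 = -1*(-48) - 38 = 48 - 38 = 10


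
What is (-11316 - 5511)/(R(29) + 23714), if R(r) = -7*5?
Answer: -5609/7893 ≈ -0.71063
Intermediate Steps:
R(r) = -35
(-11316 - 5511)/(R(29) + 23714) = (-11316 - 5511)/(-35 + 23714) = -16827/23679 = -16827*1/23679 = -5609/7893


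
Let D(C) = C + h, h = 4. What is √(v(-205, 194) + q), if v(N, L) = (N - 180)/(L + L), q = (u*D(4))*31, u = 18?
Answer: √167969759/194 ≈ 66.806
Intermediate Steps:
D(C) = 4 + C (D(C) = C + 4 = 4 + C)
q = 4464 (q = (18*(4 + 4))*31 = (18*8)*31 = 144*31 = 4464)
v(N, L) = (-180 + N)/(2*L) (v(N, L) = (-180 + N)/((2*L)) = (-180 + N)*(1/(2*L)) = (-180 + N)/(2*L))
√(v(-205, 194) + q) = √((½)*(-180 - 205)/194 + 4464) = √((½)*(1/194)*(-385) + 4464) = √(-385/388 + 4464) = √(1731647/388) = √167969759/194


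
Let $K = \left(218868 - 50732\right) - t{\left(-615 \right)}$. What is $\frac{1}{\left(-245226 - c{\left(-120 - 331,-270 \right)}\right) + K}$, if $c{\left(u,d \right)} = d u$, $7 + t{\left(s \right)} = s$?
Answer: $- \frac{1}{198238} \approx -5.0444 \cdot 10^{-6}$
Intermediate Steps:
$t{\left(s \right)} = -7 + s$
$K = 168758$ ($K = \left(218868 - 50732\right) - \left(-7 - 615\right) = \left(218868 - 50732\right) - -622 = 168136 + 622 = 168758$)
$\frac{1}{\left(-245226 - c{\left(-120 - 331,-270 \right)}\right) + K} = \frac{1}{\left(-245226 - - 270 \left(-120 - 331\right)\right) + 168758} = \frac{1}{\left(-245226 - \left(-270\right) \left(-451\right)\right) + 168758} = \frac{1}{\left(-245226 - 121770\right) + 168758} = \frac{1}{-366996 + 168758} = \frac{1}{-198238} = - \frac{1}{198238}$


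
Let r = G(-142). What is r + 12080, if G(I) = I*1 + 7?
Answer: 11945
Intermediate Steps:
G(I) = 7 + I (G(I) = I + 7 = 7 + I)
r = -135 (r = 7 - 142 = -135)
r + 12080 = -135 + 12080 = 11945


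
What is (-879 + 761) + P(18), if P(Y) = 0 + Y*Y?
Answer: 206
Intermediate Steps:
P(Y) = Y² (P(Y) = 0 + Y² = Y²)
(-879 + 761) + P(18) = (-879 + 761) + 18² = -118 + 324 = 206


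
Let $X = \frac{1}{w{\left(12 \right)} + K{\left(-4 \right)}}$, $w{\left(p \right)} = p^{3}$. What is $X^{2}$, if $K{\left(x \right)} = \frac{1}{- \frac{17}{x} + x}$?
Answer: $\frac{1}{2999824} \approx 3.3335 \cdot 10^{-7}$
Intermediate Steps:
$K{\left(x \right)} = \frac{1}{x - \frac{17}{x}}$
$X = \frac{1}{1732}$ ($X = \frac{1}{12^{3} - \frac{4}{-17 + \left(-4\right)^{2}}} = \frac{1}{1728 - \frac{4}{-17 + 16}} = \frac{1}{1728 - \frac{4}{-1}} = \frac{1}{1728 - -4} = \frac{1}{1728 + 4} = \frac{1}{1732} \approx 0.00057737$)
$X^{2} = \left(\frac{1}{1732}\right)^{2} = \frac{1}{2999824}$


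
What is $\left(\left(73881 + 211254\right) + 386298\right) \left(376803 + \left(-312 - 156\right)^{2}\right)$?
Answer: $400057910091$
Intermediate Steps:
$\left(\left(73881 + 211254\right) + 386298\right) \left(376803 + \left(-312 - 156\right)^{2}\right) = \left(285135 + 386298\right) \left(376803 + \left(-468\right)^{2}\right) = 671433 \left(376803 + 219024\right) = 671433 \cdot 595827 = 400057910091$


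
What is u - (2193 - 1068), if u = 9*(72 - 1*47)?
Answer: -900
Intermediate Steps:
u = 225 (u = 9*(72 - 47) = 9*25 = 225)
u - (2193 - 1068) = 225 - (2193 - 1068) = 225 - 1*1125 = 225 - 1125 = -900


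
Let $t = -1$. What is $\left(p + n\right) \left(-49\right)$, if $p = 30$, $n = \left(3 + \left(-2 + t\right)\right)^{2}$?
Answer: $-1470$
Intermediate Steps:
$n = 0$ ($n = \left(3 - 3\right)^{2} = 0^{2} = 0$)
$\left(p + n\right) \left(-49\right) = \left(30 + 0\right) \left(-49\right) = 30 \left(-49\right) = -1470$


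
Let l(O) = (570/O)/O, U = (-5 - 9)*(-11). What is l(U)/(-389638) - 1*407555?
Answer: -1883037535137505/4620327404 ≈ -4.0756e+5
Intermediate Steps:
U = 154 (U = -14*(-11) = 154)
l(O) = 570/O²
l(U)/(-389638) - 1*407555 = (570/154²)/(-389638) - 1*407555 = (570*(1/23716))*(-1/389638) - 407555 = (285/11858)*(-1/389638) - 407555 = -285/4620327404 - 407555 = -1883037535137505/4620327404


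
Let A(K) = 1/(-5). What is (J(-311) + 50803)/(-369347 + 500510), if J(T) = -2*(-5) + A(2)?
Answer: 84688/218605 ≈ 0.38740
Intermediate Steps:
A(K) = -⅕
J(T) = 49/5 (J(T) = -2*(-5) - ⅕ = 10 - ⅕ = 49/5)
(J(-311) + 50803)/(-369347 + 500510) = (49/5 + 50803)/(-369347 + 500510) = (254064/5)/131163 = (254064/5)*(1/131163) = 84688/218605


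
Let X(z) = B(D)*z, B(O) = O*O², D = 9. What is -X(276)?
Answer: -201204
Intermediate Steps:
B(O) = O³
X(z) = 729*z (X(z) = 9³*z = 729*z)
-X(276) = -729*276 = -1*201204 = -201204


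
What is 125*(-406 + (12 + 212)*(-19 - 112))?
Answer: -3718750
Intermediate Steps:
125*(-406 + (12 + 212)*(-19 - 112)) = 125*(-406 + 224*(-131)) = 125*(-406 - 29344) = 125*(-29750) = -3718750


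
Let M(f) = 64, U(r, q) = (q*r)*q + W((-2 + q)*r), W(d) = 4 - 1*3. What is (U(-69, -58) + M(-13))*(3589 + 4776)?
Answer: -1941106615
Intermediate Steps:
W(d) = 1 (W(d) = 4 - 3 = 1)
U(r, q) = 1 + r*q**2 (U(r, q) = (q*r)*q + 1 = r*q**2 + 1 = 1 + r*q**2)
(U(-69, -58) + M(-13))*(3589 + 4776) = ((1 - 69*(-58)**2) + 64)*(3589 + 4776) = ((1 - 69*3364) + 64)*8365 = ((1 - 232116) + 64)*8365 = (-232115 + 64)*8365 = -232051*8365 = -1941106615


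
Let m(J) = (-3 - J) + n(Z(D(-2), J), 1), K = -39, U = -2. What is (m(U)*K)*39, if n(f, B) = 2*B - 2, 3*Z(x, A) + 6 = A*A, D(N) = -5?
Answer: 1521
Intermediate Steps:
Z(x, A) = -2 + A²/3 (Z(x, A) = -2 + (A*A)/3 = -2 + A²/3)
n(f, B) = -2 + 2*B
m(J) = -3 - J (m(J) = (-3 - J) + (-2 + 2*1) = (-3 - J) + (-2 + 2) = (-3 - J) + 0 = -3 - J)
(m(U)*K)*39 = ((-3 - 1*(-2))*(-39))*39 = ((-3 + 2)*(-39))*39 = -1*(-39)*39 = 39*39 = 1521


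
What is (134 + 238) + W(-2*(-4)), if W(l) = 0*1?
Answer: 372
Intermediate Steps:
W(l) = 0
(134 + 238) + W(-2*(-4)) = (134 + 238) + 0 = 372 + 0 = 372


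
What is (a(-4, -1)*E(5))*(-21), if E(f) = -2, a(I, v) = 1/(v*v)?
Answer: 42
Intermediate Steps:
a(I, v) = v⁻² (a(I, v) = 1/(v²) = v⁻²)
(a(-4, -1)*E(5))*(-21) = (-2/(-1)²)*(-21) = (1*(-2))*(-21) = -2*(-21) = 42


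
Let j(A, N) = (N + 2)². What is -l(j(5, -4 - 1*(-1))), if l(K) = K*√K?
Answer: -1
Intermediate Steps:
j(A, N) = (2 + N)²
l(K) = K^(3/2)
-l(j(5, -4 - 1*(-1))) = -((2 + (-4 - 1*(-1)))²)^(3/2) = -((2 + (-4 + 1))²)^(3/2) = -((2 - 3)²)^(3/2) = -((-1)²)^(3/2) = -1^(3/2) = -1*1 = -1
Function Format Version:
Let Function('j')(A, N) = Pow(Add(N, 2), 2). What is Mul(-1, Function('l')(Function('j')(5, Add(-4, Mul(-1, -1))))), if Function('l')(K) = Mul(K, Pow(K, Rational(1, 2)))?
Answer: -1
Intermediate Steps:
Function('j')(A, N) = Pow(Add(2, N), 2)
Function('l')(K) = Pow(K, Rational(3, 2))
Mul(-1, Function('l')(Function('j')(5, Add(-4, Mul(-1, -1))))) = Mul(-1, Pow(Pow(Add(2, Add(-4, Mul(-1, -1))), 2), Rational(3, 2))) = Mul(-1, Pow(Pow(Add(2, Add(-4, 1)), 2), Rational(3, 2))) = Mul(-1, Pow(Pow(Add(2, -3), 2), Rational(3, 2))) = Mul(-1, Pow(Pow(-1, 2), Rational(3, 2))) = Mul(-1, Pow(1, Rational(3, 2))) = Mul(-1, 1) = -1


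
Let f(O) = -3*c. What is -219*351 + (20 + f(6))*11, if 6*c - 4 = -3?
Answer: -153309/2 ≈ -76655.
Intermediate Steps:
c = 1/6 (c = 2/3 + (1/6)*(-3) = 2/3 - 1/2 = 1/6 ≈ 0.16667)
f(O) = -1/2 (f(O) = -3*1/6 = -1/2)
-219*351 + (20 + f(6))*11 = -219*351 + (20 - 1/2)*11 = -76869 + (39/2)*11 = -76869 + 429/2 = -153309/2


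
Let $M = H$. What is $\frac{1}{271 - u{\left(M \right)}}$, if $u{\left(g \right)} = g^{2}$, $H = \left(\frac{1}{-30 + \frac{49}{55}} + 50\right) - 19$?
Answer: $- \frac{2563201}{1763152305} \approx -0.0014538$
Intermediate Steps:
$H = \frac{49576}{1601}$ ($H = \left(\frac{1}{-30 + 49 \cdot \frac{1}{55}} + 50\right) - 19 = \left(\frac{1}{-30 + \frac{49}{55}} + 50\right) - 19 = \left(\frac{1}{- \frac{1601}{55}} + 50\right) - 19 = \left(- \frac{55}{1601} + 50\right) - 19 = \frac{79995}{1601} - 19 = \frac{49576}{1601} \approx 30.966$)
$M = \frac{49576}{1601} \approx 30.966$
$\frac{1}{271 - u{\left(M \right)}} = \frac{1}{271 - \left(\frac{49576}{1601}\right)^{2}} = \frac{1}{271 - \frac{2457779776}{2563201}} = \frac{1}{- \frac{1763152305}{2563201}} = - \frac{2563201}{1763152305}$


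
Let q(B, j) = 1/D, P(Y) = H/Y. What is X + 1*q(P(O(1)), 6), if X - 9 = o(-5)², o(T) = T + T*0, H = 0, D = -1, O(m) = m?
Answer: 33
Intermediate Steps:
o(T) = T (o(T) = T + 0 = T)
P(Y) = 0 (P(Y) = 0/Y = 0)
q(B, j) = -1 (q(B, j) = 1/(-1) = -1)
X = 34 (X = 9 + (-5)² = 9 + 25 = 34)
X + 1*q(P(O(1)), 6) = 34 + 1*(-1) = 34 - 1 = 33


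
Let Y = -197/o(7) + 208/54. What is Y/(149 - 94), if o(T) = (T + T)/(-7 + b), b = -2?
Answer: 49327/20790 ≈ 2.3726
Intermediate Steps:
o(T) = -2*T/9 (o(T) = (T + T)/(-7 - 2) = (2*T)/(-9) = (2*T)*(-⅑) = -2*T/9)
Y = 49327/378 (Y = -197/((-2/9*7)) + 208/54 = -197/(-14/9) + 208*(1/54) = -197*(-9/14) + 104/27 = 1773/14 + 104/27 = 49327/378 ≈ 130.49)
Y/(149 - 94) = 49327/(378*(149 - 94)) = (49327/378)/55 = (49327/378)*(1/55) = 49327/20790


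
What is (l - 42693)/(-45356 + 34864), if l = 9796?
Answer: 32897/10492 ≈ 3.1354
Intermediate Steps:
(l - 42693)/(-45356 + 34864) = (9796 - 42693)/(-45356 + 34864) = -32897/(-10492) = -32897*(-1/10492) = 32897/10492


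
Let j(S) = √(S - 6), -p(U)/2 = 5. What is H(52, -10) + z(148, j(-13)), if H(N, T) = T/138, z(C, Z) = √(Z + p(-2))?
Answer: -5/69 + √(-10 + I*√19) ≈ 0.6016 + 3.2333*I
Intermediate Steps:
p(U) = -10 (p(U) = -2*5 = -10)
j(S) = √(-6 + S)
z(C, Z) = √(-10 + Z) (z(C, Z) = √(Z - 10) = √(-10 + Z))
H(N, T) = T/138 (H(N, T) = T*(1/138) = T/138)
H(52, -10) + z(148, j(-13)) = (1/138)*(-10) + √(-10 + √(-6 - 13)) = -5/69 + √(-10 + √(-19)) = -5/69 + √(-10 + I*√19)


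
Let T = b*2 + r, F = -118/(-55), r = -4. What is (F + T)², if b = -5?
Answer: 425104/3025 ≈ 140.53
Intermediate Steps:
F = 118/55 (F = -118*(-1/55) = 118/55 ≈ 2.1455)
T = -14 (T = -5*2 - 4 = -10 - 4 = -14)
(F + T)² = (118/55 - 14)² = (-652/55)² = 425104/3025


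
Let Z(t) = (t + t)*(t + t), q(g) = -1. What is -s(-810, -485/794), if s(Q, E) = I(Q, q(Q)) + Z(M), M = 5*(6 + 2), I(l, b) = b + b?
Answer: -6398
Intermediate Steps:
I(l, b) = 2*b
M = 40 (M = 5*8 = 40)
Z(t) = 4*t² (Z(t) = (2*t)*(2*t) = 4*t²)
s(Q, E) = 6398 (s(Q, E) = 2*(-1) + 4*40² = -2 + 4*1600 = -2 + 6400 = 6398)
-s(-810, -485/794) = -1*6398 = -6398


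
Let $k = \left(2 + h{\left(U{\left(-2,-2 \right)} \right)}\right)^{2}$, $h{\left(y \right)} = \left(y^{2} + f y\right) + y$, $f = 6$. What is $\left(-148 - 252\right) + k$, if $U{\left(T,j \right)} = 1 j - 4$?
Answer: $-384$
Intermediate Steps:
$U{\left(T,j \right)} = -4 + j$ ($U{\left(T,j \right)} = j - 4 = -4 + j$)
$h{\left(y \right)} = y^{2} + 7 y$ ($h{\left(y \right)} = \left(y^{2} + 6 y\right) + y = y^{2} + 7 y$)
$k = 16$ ($k = \left(2 + \left(-4 - 2\right) \left(7 - 6\right)\right)^{2} = \left(2 - 6 \left(7 - 6\right)\right)^{2} = \left(2 - 6\right)^{2} = \left(-4\right)^{2} = 16$)
$\left(-148 - 252\right) + k = \left(-148 - 252\right) + 16 = -400 + 16 = -384$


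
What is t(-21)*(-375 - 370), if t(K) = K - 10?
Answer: 23095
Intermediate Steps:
t(K) = -10 + K
t(-21)*(-375 - 370) = (-10 - 21)*(-375 - 370) = -31*(-745) = 23095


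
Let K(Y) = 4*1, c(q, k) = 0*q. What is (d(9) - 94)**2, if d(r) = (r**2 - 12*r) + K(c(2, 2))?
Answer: 13689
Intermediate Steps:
c(q, k) = 0
K(Y) = 4
d(r) = 4 + r**2 - 12*r (d(r) = (r**2 - 12*r) + 4 = 4 + r**2 - 12*r)
(d(9) - 94)**2 = ((4 + 9**2 - 12*9) - 94)**2 = ((4 + 81 - 108) - 94)**2 = (-23 - 94)**2 = (-117)**2 = 13689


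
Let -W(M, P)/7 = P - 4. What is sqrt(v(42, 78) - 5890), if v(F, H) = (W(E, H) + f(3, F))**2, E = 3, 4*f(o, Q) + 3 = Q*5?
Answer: sqrt(3383985)/4 ≈ 459.89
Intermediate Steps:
f(o, Q) = -3/4 + 5*Q/4 (f(o, Q) = -3/4 + (Q*5)/4 = -3/4 + (5*Q)/4 = -3/4 + 5*Q/4)
W(M, P) = 28 - 7*P (W(M, P) = -7*(P - 4) = -7*(-4 + P) = 28 - 7*P)
v(F, H) = (109/4 - 7*H + 5*F/4)**2 (v(F, H) = ((28 - 7*H) + (-3/4 + 5*F/4))**2 = (109/4 - 7*H + 5*F/4)**2)
sqrt(v(42, 78) - 5890) = sqrt((109 - 28*78 + 5*42)**2/16 - 5890) = sqrt((109 - 2184 + 210)**2/16 - 5890) = sqrt((1/16)*(-1865)**2 - 5890) = sqrt((1/16)*3478225 - 5890) = sqrt(3478225/16 - 5890) = sqrt(3383985/16) = sqrt(3383985)/4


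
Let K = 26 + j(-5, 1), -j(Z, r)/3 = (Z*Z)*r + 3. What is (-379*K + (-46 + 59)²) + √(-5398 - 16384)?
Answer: 22151 + I*√21782 ≈ 22151.0 + 147.59*I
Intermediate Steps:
j(Z, r) = -9 - 3*r*Z² (j(Z, r) = -3*((Z*Z)*r + 3) = -3*(Z²*r + 3) = -3*(r*Z² + 3) = -3*(3 + r*Z²) = -9 - 3*r*Z²)
K = -58 (K = 26 + (-9 - 3*1*(-5)²) = 26 + (-9 - 3*1*25) = 26 + (-9 - 75) = 26 - 84 = -58)
(-379*K + (-46 + 59)²) + √(-5398 - 16384) = (-379*(-58) + (-46 + 59)²) + √(-5398 - 16384) = (21982 + 13²) + √(-21782) = (21982 + 169) + I*√21782 = 22151 + I*√21782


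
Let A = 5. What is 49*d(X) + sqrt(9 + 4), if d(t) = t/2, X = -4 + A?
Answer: 49/2 + sqrt(13) ≈ 28.106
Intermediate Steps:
X = 1 (X = -4 + 5 = 1)
d(t) = t/2 (d(t) = t*(1/2) = t/2)
49*d(X) + sqrt(9 + 4) = 49*((1/2)*1) + sqrt(9 + 4) = 49*(1/2) + sqrt(13) = 49/2 + sqrt(13)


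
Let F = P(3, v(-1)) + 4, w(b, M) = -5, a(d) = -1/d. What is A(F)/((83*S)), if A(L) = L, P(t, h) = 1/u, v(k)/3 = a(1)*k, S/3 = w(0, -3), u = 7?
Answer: -29/8715 ≈ -0.0033276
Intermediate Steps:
S = -15 (S = 3*(-5) = -15)
v(k) = -3*k (v(k) = 3*((-1/1)*k) = 3*((-1*1)*k) = 3*(-k) = -3*k)
P(t, h) = 1/7
F = 29/7 (F = 1/7 + 4 = 29/7 ≈ 4.1429)
A(F)/((83*S)) = 29/(7*((83*(-15)))) = (29/7)/(-1245) = (29/7)*(-1/1245) = -29/8715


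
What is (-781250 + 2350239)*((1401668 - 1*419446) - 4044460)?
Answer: -4804617737382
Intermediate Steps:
(-781250 + 2350239)*((1401668 - 1*419446) - 4044460) = 1568989*((1401668 - 419446) - 4044460) = 1568989*(982222 - 4044460) = 1568989*(-3062238) = -4804617737382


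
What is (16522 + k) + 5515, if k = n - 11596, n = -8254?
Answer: 2187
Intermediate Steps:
k = -19850 (k = -8254 - 11596 = -19850)
(16522 + k) + 5515 = (16522 - 19850) + 5515 = -3328 + 5515 = 2187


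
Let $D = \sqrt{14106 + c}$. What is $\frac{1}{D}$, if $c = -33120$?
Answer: $- \frac{i \sqrt{19014}}{19014} \approx - 0.0072521 i$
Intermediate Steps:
$D = i \sqrt{19014}$ ($D = \sqrt{14106 - 33120} = \sqrt{-19014} = i \sqrt{19014} \approx 137.89 i$)
$\frac{1}{D} = \frac{1}{i \sqrt{19014}} = - \frac{i \sqrt{19014}}{19014}$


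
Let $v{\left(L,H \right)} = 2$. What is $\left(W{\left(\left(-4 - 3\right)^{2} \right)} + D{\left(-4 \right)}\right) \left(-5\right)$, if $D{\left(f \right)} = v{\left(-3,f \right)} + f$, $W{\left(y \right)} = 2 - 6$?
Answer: $30$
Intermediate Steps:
$W{\left(y \right)} = -4$ ($W{\left(y \right)} = 2 - 6 = -4$)
$D{\left(f \right)} = 2 + f$
$\left(W{\left(\left(-4 - 3\right)^{2} \right)} + D{\left(-4 \right)}\right) \left(-5\right) = \left(-4 + \left(2 - 4\right)\right) \left(-5\right) = \left(-4 - 2\right) \left(-5\right) = \left(-6\right) \left(-5\right) = 30$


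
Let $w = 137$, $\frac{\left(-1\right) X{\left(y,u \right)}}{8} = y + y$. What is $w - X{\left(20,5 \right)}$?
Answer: $457$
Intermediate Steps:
$X{\left(y,u \right)} = - 16 y$ ($X{\left(y,u \right)} = - 8 \left(y + y\right) = - 8 \cdot 2 y = - 16 y$)
$w - X{\left(20,5 \right)} = 137 - \left(-16\right) 20 = 137 - -320 = 137 + 320 = 457$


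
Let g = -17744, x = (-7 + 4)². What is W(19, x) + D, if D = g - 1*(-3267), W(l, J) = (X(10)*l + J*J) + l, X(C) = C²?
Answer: -12477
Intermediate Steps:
x = 9 (x = (-3)² = 9)
W(l, J) = J² + 101*l (W(l, J) = (10²*l + J*J) + l = (100*l + J²) + l = (J² + 100*l) + l = J² + 101*l)
D = -14477 (D = -17744 - 1*(-3267) = -17744 + 3267 = -14477)
W(19, x) + D = (9² + 101*19) - 14477 = (81 + 1919) - 14477 = 2000 - 14477 = -12477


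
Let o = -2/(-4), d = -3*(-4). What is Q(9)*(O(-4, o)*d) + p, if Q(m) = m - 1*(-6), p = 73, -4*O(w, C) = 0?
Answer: 73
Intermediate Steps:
d = 12
o = 1/2 (o = -2*(-1/4) = 1/2 ≈ 0.50000)
O(w, C) = 0 (O(w, C) = -1/4*0 = 0)
Q(m) = 6 + m (Q(m) = m + 6 = 6 + m)
Q(9)*(O(-4, o)*d) + p = (6 + 9)*(0*12) + 73 = 15*0 + 73 = 0 + 73 = 73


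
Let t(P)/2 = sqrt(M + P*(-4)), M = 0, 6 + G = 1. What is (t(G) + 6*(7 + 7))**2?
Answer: 7136 + 672*sqrt(5) ≈ 8638.6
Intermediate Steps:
G = -5 (G = -6 + 1 = -5)
t(P) = 4*sqrt(-P) (t(P) = 2*sqrt(0 + P*(-4)) = 2*sqrt(0 - 4*P) = 2*sqrt(-4*P) = 2*(2*sqrt(-P)) = 4*sqrt(-P))
(t(G) + 6*(7 + 7))**2 = (4*sqrt(-1*(-5)) + 6*(7 + 7))**2 = (4*sqrt(5) + 6*14)**2 = (4*sqrt(5) + 84)**2 = (84 + 4*sqrt(5))**2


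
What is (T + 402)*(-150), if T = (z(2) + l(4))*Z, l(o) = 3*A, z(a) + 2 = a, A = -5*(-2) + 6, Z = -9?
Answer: 4500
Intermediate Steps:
A = 16 (A = 10 + 6 = 16)
z(a) = -2 + a
l(o) = 48 (l(o) = 3*16 = 48)
T = -432 (T = ((-2 + 2) + 48)*(-9) = (0 + 48)*(-9) = 48*(-9) = -432)
(T + 402)*(-150) = (-432 + 402)*(-150) = -30*(-150) = 4500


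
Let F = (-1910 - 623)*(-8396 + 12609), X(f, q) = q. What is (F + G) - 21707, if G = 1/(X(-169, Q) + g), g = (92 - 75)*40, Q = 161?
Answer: -8993011475/841 ≈ -1.0693e+7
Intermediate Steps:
g = 680 (g = 17*40 = 680)
F = -10671529 (F = -2533*4213 = -10671529)
G = 1/841 (G = 1/(161 + 680) = 1/841 ≈ 0.0011891)
(F + G) - 21707 = (-10671529 + 1/841) - 21707 = -8974755888/841 - 21707 = -8993011475/841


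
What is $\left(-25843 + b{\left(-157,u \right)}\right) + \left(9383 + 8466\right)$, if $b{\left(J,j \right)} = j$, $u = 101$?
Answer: $-7893$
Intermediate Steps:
$\left(-25843 + b{\left(-157,u \right)}\right) + \left(9383 + 8466\right) = \left(-25843 + 101\right) + \left(9383 + 8466\right) = -25742 + 17849 = -7893$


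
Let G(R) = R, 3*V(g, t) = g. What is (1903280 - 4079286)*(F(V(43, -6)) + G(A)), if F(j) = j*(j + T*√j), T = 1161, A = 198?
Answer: -7901077786/9 - 12070305282*√129 ≈ -1.3797e+11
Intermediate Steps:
V(g, t) = g/3
F(j) = j*(j + 1161*√j)
(1903280 - 4079286)*(F(V(43, -6)) + G(A)) = (1903280 - 4079286)*((((⅓)*43)² + 1161*((⅓)*43)^(3/2)) + 198) = -2176006*(((43/3)² + 1161*(43/3)^(3/2)) + 198) = -2176006*((1849/9 + 1161*(43*√129/9)) + 198) = -2176006*((1849/9 + 5547*√129) + 198) = -2176006*(3631/9 + 5547*√129) = -7901077786/9 - 12070305282*√129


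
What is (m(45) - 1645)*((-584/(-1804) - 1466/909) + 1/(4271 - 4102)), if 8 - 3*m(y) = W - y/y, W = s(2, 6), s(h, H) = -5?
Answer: 437469169109/207849213 ≈ 2104.7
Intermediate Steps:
W = -5
m(y) = 14/3 (m(y) = 8/3 - (-5 - y/y)/3 = 8/3 - (-5 - 1*1)/3 = 8/3 - (-5 - 1)/3 = 8/3 - ⅓*(-6) = 8/3 + 2 = 14/3)
(m(45) - 1645)*((-584/(-1804) - 1466/909) + 1/(4271 - 4102)) = (14/3 - 1645)*((-584/(-1804) - 1466/909) + 1/(4271 - 4102)) = -4921*((-584*(-1/1804) - 1466*1/909) + 1/169)/3 = -4921*((146/451 - 1466/909) + 1/169)/3 = -4921*(-528452/409959 + 1/169)/3 = -4921/3*(-88898429/69283071) = 437469169109/207849213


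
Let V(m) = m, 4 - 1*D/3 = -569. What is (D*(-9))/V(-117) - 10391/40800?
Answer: 70000117/530400 ≈ 131.98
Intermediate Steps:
D = 1719 (D = 12 - 3*(-569) = 12 + 1707 = 1719)
(D*(-9))/V(-117) - 10391/40800 = (1719*(-9))/(-117) - 10391/40800 = -15471*(-1/117) - 10391*1/40800 = 1719/13 - 10391/40800 = 70000117/530400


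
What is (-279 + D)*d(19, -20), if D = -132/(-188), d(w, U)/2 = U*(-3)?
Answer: -1569600/47 ≈ -33396.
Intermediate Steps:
d(w, U) = -6*U (d(w, U) = 2*(U*(-3)) = 2*(-3*U) = -6*U)
D = 33/47 (D = -132*(-1/188) = 33/47 ≈ 0.70213)
(-279 + D)*d(19, -20) = (-279 + 33/47)*(-6*(-20)) = -13080/47*120 = -1569600/47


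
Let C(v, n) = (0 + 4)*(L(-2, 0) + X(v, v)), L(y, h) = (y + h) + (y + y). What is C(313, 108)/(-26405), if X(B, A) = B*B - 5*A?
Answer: -385592/26405 ≈ -14.603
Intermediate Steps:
L(y, h) = h + 3*y (L(y, h) = (h + y) + 2*y = h + 3*y)
X(B, A) = B² - 5*A
C(v, n) = -24 - 20*v + 4*v² (C(v, n) = (0 + 4)*((0 + 3*(-2)) + (v² - 5*v)) = 4*((0 - 6) + (v² - 5*v)) = 4*(-6 + (v² - 5*v)) = 4*(-6 + v² - 5*v) = -24 - 20*v + 4*v²)
C(313, 108)/(-26405) = (-24 - 20*313 + 4*313²)/(-26405) = (-24 - 6260 + 4*97969)*(-1/26405) = (-24 - 6260 + 391876)*(-1/26405) = 385592*(-1/26405) = -385592/26405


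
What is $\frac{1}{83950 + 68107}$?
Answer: $\frac{1}{152057} \approx 6.5765 \cdot 10^{-6}$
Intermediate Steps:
$\frac{1}{83950 + 68107} = \frac{1}{152057}$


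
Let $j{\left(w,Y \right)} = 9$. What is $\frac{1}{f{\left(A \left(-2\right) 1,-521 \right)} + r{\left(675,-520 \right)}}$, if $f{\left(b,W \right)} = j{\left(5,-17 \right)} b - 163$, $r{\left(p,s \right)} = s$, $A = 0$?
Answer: $- \frac{1}{683} \approx -0.0014641$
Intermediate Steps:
$f{\left(b,W \right)} = -163 + 9 b$ ($f{\left(b,W \right)} = 9 b - 163 = -163 + 9 b$)
$\frac{1}{f{\left(A \left(-2\right) 1,-521 \right)} + r{\left(675,-520 \right)}} = \frac{1}{\left(-163 + 9 \cdot 0 \left(-2\right) 1\right) - 520} = \frac{1}{\left(-163 + 9 \cdot 0 \cdot 1\right) - 520} = \frac{1}{\left(-163 + 9 \cdot 0\right) - 520} = \frac{1}{\left(-163 + 0\right) - 520} = \frac{1}{-163 - 520} = \frac{1}{-683} = - \frac{1}{683}$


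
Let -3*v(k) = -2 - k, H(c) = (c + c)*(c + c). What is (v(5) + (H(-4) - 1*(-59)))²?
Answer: 141376/9 ≈ 15708.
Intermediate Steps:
H(c) = 4*c² (H(c) = (2*c)*(2*c) = 4*c²)
v(k) = ⅔ + k/3 (v(k) = -(-2 - k)/3 = ⅔ + k/3)
(v(5) + (H(-4) - 1*(-59)))² = ((⅔ + (⅓)*5) + (4*(-4)² - 1*(-59)))² = ((⅔ + 5/3) + (4*16 + 59))² = (7/3 + (64 + 59))² = (7/3 + 123)² = (376/3)² = 141376/9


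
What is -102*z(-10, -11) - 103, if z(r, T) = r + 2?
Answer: 713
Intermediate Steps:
z(r, T) = 2 + r
-102*z(-10, -11) - 103 = -102*(2 - 10) - 103 = -102*(-8) - 103 = 816 - 103 = 713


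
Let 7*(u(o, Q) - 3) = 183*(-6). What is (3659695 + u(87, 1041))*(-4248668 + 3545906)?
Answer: -18002505168456/7 ≈ -2.5718e+12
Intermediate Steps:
u(o, Q) = -1077/7 (u(o, Q) = 3 + (183*(-6))/7 = 3 + (⅐)*(-1098) = 3 - 1098/7 = -1077/7)
(3659695 + u(87, 1041))*(-4248668 + 3545906) = (3659695 - 1077/7)*(-4248668 + 3545906) = (25616788/7)*(-702762) = -18002505168456/7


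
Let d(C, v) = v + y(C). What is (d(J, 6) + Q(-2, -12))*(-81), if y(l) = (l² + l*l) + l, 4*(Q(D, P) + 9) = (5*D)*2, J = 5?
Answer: -3807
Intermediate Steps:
Q(D, P) = -9 + 5*D/2 (Q(D, P) = -9 + ((5*D)*2)/4 = -9 + (10*D)/4 = -9 + 5*D/2)
y(l) = l + 2*l² (y(l) = (l² + l²) + l = 2*l² + l = l + 2*l²)
d(C, v) = v + C*(1 + 2*C)
(d(J, 6) + Q(-2, -12))*(-81) = ((6 + 5*(1 + 2*5)) + (-9 + (5/2)*(-2)))*(-81) = ((6 + 5*(1 + 10)) + (-9 - 5))*(-81) = ((6 + 5*11) - 14)*(-81) = ((6 + 55) - 14)*(-81) = (61 - 14)*(-81) = 47*(-81) = -3807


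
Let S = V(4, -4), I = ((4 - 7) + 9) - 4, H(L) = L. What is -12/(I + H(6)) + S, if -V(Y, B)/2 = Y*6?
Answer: -99/2 ≈ -49.500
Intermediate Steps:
V(Y, B) = -12*Y (V(Y, B) = -2*Y*6 = -12*Y)
I = 2 (I = (-3 + 9) - 4 = 6 - 4 = 2)
S = -48 (S = -12*4 = -48)
-12/(I + H(6)) + S = -12/(2 + 6) - 48 = -12/8 - 48 = (⅛)*(-12) - 48 = -3/2 - 48 = -99/2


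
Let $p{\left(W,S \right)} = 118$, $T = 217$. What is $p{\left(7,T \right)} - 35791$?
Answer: $-35673$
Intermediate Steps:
$p{\left(7,T \right)} - 35791 = 118 - 35791 = -35673$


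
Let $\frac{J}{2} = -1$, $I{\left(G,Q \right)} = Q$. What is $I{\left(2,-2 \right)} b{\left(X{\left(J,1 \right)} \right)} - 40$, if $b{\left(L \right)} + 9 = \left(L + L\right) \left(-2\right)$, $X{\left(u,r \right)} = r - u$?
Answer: $2$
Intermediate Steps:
$J = -2$ ($J = 2 \left(-1\right) = -2$)
$b{\left(L \right)} = -9 - 4 L$ ($b{\left(L \right)} = -9 + \left(L + L\right) \left(-2\right) = -9 + 2 L \left(-2\right) = -9 - 4 L$)
$I{\left(2,-2 \right)} b{\left(X{\left(J,1 \right)} \right)} - 40 = - 2 \left(-9 - 4 \left(1 - -2\right)\right) - 40 = - 2 \left(-9 - 4 \left(1 + 2\right)\right) - 40 = - 2 \left(-9 - 12\right) - 40 = \left(-2\right) \left(-21\right) - 40 = 42 - 40 = 2$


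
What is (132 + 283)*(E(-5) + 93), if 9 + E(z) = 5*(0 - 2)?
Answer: 30710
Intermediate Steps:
E(z) = -19 (E(z) = -9 + 5*(0 - 2) = -9 + 5*(-2) = -9 - 10 = -19)
(132 + 283)*(E(-5) + 93) = (132 + 283)*(-19 + 93) = 415*74 = 30710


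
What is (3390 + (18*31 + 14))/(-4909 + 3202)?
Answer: -3962/1707 ≈ -2.3210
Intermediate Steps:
(3390 + (18*31 + 14))/(-4909 + 3202) = (3390 + (558 + 14))/(-1707) = (3390 + 572)*(-1/1707) = 3962*(-1/1707) = -3962/1707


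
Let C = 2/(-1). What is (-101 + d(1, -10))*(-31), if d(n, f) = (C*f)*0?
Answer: 3131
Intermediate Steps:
C = -2 (C = 2*(-1) = -2)
d(n, f) = 0 (d(n, f) = -2*f*0 = 0)
(-101 + d(1, -10))*(-31) = (-101 + 0)*(-31) = -101*(-31) = 3131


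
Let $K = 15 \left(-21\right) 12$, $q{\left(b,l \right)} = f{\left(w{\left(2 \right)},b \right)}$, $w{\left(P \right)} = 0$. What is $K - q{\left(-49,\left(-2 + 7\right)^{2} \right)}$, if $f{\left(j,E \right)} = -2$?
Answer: $-3778$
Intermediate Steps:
$q{\left(b,l \right)} = -2$
$K = -3780$ ($K = \left(-315\right) 12 = -3780$)
$K - q{\left(-49,\left(-2 + 7\right)^{2} \right)} = -3780 - -2 = -3780 + 2 = -3778$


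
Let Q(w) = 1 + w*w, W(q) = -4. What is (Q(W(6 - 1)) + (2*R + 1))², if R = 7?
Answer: 1024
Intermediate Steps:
Q(w) = 1 + w²
(Q(W(6 - 1)) + (2*R + 1))² = ((1 + (-4)²) + (2*7 + 1))² = ((1 + 16) + (14 + 1))² = (17 + 15)² = 32² = 1024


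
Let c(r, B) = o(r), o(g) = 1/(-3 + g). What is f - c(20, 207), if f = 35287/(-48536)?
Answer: -648415/825112 ≈ -0.78585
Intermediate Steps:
c(r, B) = 1/(-3 + r)
f = -35287/48536 (f = 35287*(-1/48536) = -35287/48536 ≈ -0.72703)
f - c(20, 207) = -35287/48536 - 1/(-3 + 20) = -35287/48536 - 1/17 = -648415/825112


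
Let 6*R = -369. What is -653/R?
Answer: 1306/123 ≈ 10.618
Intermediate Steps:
R = -123/2 (R = (⅙)*(-369) = -123/2 ≈ -61.500)
-653/R = -653/(-123/2) = -653*(-2/123) = 1306/123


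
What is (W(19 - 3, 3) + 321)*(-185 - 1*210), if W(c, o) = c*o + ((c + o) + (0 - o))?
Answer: -152075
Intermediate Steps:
W(c, o) = c + c*o (W(c, o) = c*o + ((c + o) - o) = c*o + c = c + c*o)
(W(19 - 3, 3) + 321)*(-185 - 1*210) = ((19 - 3)*(1 + 3) + 321)*(-185 - 1*210) = (16*4 + 321)*(-185 - 210) = (64 + 321)*(-395) = 385*(-395) = -152075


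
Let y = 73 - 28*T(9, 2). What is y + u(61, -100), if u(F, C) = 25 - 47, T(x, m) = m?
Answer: -5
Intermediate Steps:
u(F, C) = -22
y = 17 (y = 73 - 28*2 = 73 - 56 = 17)
y + u(61, -100) = 17 - 22 = -5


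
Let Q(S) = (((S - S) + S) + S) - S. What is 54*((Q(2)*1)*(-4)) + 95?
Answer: -337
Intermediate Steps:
Q(S) = S (Q(S) = ((0 + S) + S) - S = (S + S) - S = 2*S - S = S)
54*((Q(2)*1)*(-4)) + 95 = 54*((2*1)*(-4)) + 95 = 54*(2*(-4)) + 95 = 54*(-8) + 95 = -432 + 95 = -337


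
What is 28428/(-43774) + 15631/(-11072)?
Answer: -499493105/242332864 ≈ -2.0612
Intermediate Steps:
28428/(-43774) + 15631/(-11072) = 28428*(-1/43774) + 15631*(-1/11072) = -14214/21887 - 15631/11072 = -499493105/242332864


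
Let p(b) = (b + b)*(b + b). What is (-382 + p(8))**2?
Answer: 15876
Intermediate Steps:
p(b) = 4*b**2 (p(b) = (2*b)*(2*b) = 4*b**2)
(-382 + p(8))**2 = (-382 + 4*8**2)**2 = (-382 + 4*64)**2 = (-382 + 256)**2 = (-126)**2 = 15876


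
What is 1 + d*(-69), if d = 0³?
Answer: 1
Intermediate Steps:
d = 0
1 + d*(-69) = 1 + 0*(-69) = 1 + 0 = 1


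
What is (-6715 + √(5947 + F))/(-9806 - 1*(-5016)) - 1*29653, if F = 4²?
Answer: -28406231/958 - √5963/4790 ≈ -29652.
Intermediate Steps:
F = 16
(-6715 + √(5947 + F))/(-9806 - 1*(-5016)) - 1*29653 = (-6715 + √(5947 + 16))/(-9806 - 1*(-5016)) - 1*29653 = (-6715 + √5963)/(-9806 + 5016) - 29653 = (-6715 + √5963)/(-4790) - 29653 = (-6715 + √5963)*(-1/4790) - 29653 = (1343/958 - √5963/4790) - 29653 = -28406231/958 - √5963/4790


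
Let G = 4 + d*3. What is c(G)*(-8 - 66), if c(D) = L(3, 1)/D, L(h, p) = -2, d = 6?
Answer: 74/11 ≈ 6.7273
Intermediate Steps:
G = 22 (G = 4 + 6*3 = 4 + 18 = 22)
c(D) = -2/D
c(G)*(-8 - 66) = (-2/22)*(-8 - 66) = -2*1/22*(-74) = -1/11*(-74) = 74/11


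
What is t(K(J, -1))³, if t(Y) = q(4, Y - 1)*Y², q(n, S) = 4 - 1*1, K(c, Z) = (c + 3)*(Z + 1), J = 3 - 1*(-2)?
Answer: 0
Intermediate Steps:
J = 5 (J = 3 + 2 = 5)
K(c, Z) = (1 + Z)*(3 + c) (K(c, Z) = (3 + c)*(1 + Z) = (1 + Z)*(3 + c))
q(n, S) = 3 (q(n, S) = 4 - 1 = 3)
t(Y) = 3*Y²
t(K(J, -1))³ = (3*(3 + 5 + 3*(-1) - 1*5)²)³ = (3*(3 + 5 - 3 - 5)²)³ = (3*0²)³ = (3*0)³ = 0³ = 0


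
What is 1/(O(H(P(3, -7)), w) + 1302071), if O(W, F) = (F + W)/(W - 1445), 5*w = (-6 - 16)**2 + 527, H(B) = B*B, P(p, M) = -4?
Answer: 7145/9303296204 ≈ 7.6801e-7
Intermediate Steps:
H(B) = B**2
w = 1011/5 (w = ((-6 - 16)**2 + 527)/5 = ((-22)**2 + 527)/5 = (484 + 527)/5 = (1/5)*1011 = 1011/5 ≈ 202.20)
O(W, F) = (F + W)/(-1445 + W)
1/(O(H(P(3, -7)), w) + 1302071) = 1/((1011/5 + (-4)**2)/(-1445 + (-4)**2) + 1302071) = 1/((1011/5 + 16)/(-1445 + 16) + 1302071) = 1/((1091/5)/(-1429) + 1302071) = 1/(-1/1429*1091/5 + 1302071) = 1/(-1091/7145 + 1302071) = 1/(9303296204/7145) = 7145/9303296204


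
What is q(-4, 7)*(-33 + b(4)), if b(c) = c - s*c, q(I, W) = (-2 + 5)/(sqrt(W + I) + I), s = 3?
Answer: 492/13 + 123*sqrt(3)/13 ≈ 54.234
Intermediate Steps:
q(I, W) = 3/(I + sqrt(I + W)) (q(I, W) = 3/(sqrt(I + W) + I) = 3/(I + sqrt(I + W)))
b(c) = -2*c (b(c) = c - 3*c = -2*c)
q(-4, 7)*(-33 + b(4)) = (3/(-4 + sqrt(-4 + 7)))*(-33 - 2*4) = (3/(-4 + sqrt(3)))*(-33 - 8) = (3/(-4 + sqrt(3)))*(-41) = -123/(-4 + sqrt(3))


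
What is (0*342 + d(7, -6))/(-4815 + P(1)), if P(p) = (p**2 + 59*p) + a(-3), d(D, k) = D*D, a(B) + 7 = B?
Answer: -49/4765 ≈ -0.010283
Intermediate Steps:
a(B) = -7 + B
d(D, k) = D**2
P(p) = -10 + p**2 + 59*p (P(p) = (p**2 + 59*p) + (-7 - 3) = (p**2 + 59*p) - 10 = -10 + p**2 + 59*p)
(0*342 + d(7, -6))/(-4815 + P(1)) = (0*342 + 7**2)/(-4815 + (-10 + 1**2 + 59*1)) = (0 + 49)/(-4815 + (-10 + 1 + 59)) = 49/(-4815 + 50) = 49/(-4765) = 49*(-1/4765) = -49/4765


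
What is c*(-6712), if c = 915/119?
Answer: -6141480/119 ≈ -51609.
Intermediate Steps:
c = 915/119 (c = 915*(1/119) = 915/119 ≈ 7.6891)
c*(-6712) = (915/119)*(-6712) = -6141480/119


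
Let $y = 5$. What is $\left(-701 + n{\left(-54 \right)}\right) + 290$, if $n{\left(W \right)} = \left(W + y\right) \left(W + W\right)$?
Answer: $4881$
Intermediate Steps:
$n{\left(W \right)} = 2 W \left(5 + W\right)$ ($n{\left(W \right)} = \left(W + 5\right) \left(W + W\right) = \left(5 + W\right) 2 W = 2 W \left(5 + W\right)$)
$\left(-701 + n{\left(-54 \right)}\right) + 290 = \left(-701 + 2 \left(-54\right) \left(5 - 54\right)\right) + 290 = \left(-701 + 2 \left(-54\right) \left(-49\right)\right) + 290 = \left(-701 + 5292\right) + 290 = 4591 + 290 = 4881$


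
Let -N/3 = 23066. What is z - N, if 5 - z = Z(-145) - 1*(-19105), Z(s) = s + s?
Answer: 50388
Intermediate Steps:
Z(s) = 2*s
N = -69198 (N = -3*23066 = -69198)
z = -18810 (z = 5 - (2*(-145) - 1*(-19105)) = 5 - (-290 + 19105) = 5 - 1*18815 = 5 - 18815 = -18810)
z - N = -18810 - 1*(-69198) = -18810 + 69198 = 50388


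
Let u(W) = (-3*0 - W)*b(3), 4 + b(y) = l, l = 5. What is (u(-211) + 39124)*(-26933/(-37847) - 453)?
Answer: -673327010930/37847 ≈ -1.7791e+7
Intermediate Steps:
b(y) = 1 (b(y) = -4 + 5 = 1)
u(W) = -W (u(W) = (-3*0 - W)*1 = (0 - W)*1 = -W*1 = -W)
(u(-211) + 39124)*(-26933/(-37847) - 453) = (-1*(-211) + 39124)*(-26933/(-37847) - 453) = (211 + 39124)*(-26933*(-1/37847) - 453) = 39335*(26933/37847 - 453) = 39335*(-17117758/37847) = -673327010930/37847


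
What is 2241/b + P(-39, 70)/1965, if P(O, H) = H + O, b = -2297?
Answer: -4332358/4513605 ≈ -0.95984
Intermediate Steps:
2241/b + P(-39, 70)/1965 = 2241/(-2297) + (70 - 39)/1965 = 2241*(-1/2297) + 31*(1/1965) = -2241/2297 + 31/1965 = -4332358/4513605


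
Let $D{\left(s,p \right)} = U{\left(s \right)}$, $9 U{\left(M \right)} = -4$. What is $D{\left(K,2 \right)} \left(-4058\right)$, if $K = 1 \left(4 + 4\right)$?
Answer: $\frac{16232}{9} \approx 1803.6$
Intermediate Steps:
$K = 8$ ($K = 1 \cdot 8 = 8$)
$U{\left(M \right)} = - \frac{4}{9}$ ($U{\left(M \right)} = \frac{1}{9} \left(-4\right) = - \frac{4}{9}$)
$D{\left(s,p \right)} = - \frac{4}{9}$
$D{\left(K,2 \right)} \left(-4058\right) = \left(- \frac{4}{9}\right) \left(-4058\right) = \frac{16232}{9}$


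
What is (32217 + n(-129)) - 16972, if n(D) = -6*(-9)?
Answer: 15299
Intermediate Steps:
n(D) = 54
(32217 + n(-129)) - 16972 = (32217 + 54) - 16972 = 32271 - 16972 = 15299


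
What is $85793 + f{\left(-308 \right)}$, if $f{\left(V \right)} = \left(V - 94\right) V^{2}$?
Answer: $-38049535$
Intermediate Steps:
$f{\left(V \right)} = V^{2} \left(-94 + V\right)$ ($f{\left(V \right)} = \left(-94 + V\right) V^{2} = V^{2} \left(-94 + V\right)$)
$85793 + f{\left(-308 \right)} = 85793 + \left(-308\right)^{2} \left(-94 - 308\right) = 85793 + 94864 \left(-402\right) = 85793 - 38135328 = -38049535$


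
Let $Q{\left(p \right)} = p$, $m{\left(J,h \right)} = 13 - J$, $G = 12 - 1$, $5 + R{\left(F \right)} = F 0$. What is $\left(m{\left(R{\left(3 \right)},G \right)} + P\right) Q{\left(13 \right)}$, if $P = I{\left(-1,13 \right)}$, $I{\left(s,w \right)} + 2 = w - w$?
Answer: $208$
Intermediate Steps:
$R{\left(F \right)} = -5$ ($R{\left(F \right)} = -5 + F 0 = -5 + 0 = -5$)
$G = 11$
$I{\left(s,w \right)} = -2$ ($I{\left(s,w \right)} = -2 + \left(w - w\right) = -2 + 0 = -2$)
$P = -2$
$\left(m{\left(R{\left(3 \right)},G \right)} + P\right) Q{\left(13 \right)} = \left(\left(13 - -5\right) - 2\right) 13 = \left(\left(13 + 5\right) - 2\right) 13 = \left(18 - 2\right) 13 = 16 \cdot 13 = 208$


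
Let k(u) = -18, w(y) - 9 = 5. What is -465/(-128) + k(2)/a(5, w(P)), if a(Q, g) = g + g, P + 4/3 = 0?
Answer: 2679/896 ≈ 2.9900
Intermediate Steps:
P = -4/3 (P = -4/3 + 0 = -4/3 ≈ -1.3333)
w(y) = 14 (w(y) = 9 + 5 = 14)
a(Q, g) = 2*g
-465/(-128) + k(2)/a(5, w(P)) = -465/(-128) - 18/(2*14) = -465*(-1/128) - 18/28 = 465/128 - 18*1/28 = 465/128 - 9/14 = 2679/896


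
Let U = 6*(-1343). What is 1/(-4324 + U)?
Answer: -1/12382 ≈ -8.0762e-5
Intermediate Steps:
U = -8058
1/(-4324 + U) = 1/(-4324 - 8058) = 1/(-12382) = -1/12382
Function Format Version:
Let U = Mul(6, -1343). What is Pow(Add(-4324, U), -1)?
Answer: Rational(-1, 12382) ≈ -8.0762e-5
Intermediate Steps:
U = -8058
Pow(Add(-4324, U), -1) = Pow(Add(-4324, -8058), -1) = Pow(-12382, -1) = Rational(-1, 12382)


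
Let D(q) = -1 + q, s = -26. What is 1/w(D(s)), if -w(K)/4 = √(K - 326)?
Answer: I*√353/1412 ≈ 0.013306*I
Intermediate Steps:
w(K) = -4*√(-326 + K) (w(K) = -4*√(K - 326) = -4*√(-326 + K))
1/w(D(s)) = 1/(-4*√(-326 + (-1 - 26))) = 1/(-4*√(-326 - 27)) = 1/(-4*I*√353) = I*√353/1412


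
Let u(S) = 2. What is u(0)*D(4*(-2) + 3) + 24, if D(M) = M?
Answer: 14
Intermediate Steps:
u(0)*D(4*(-2) + 3) + 24 = 2*(4*(-2) + 3) + 24 = 2*(-8 + 3) + 24 = 2*(-5) + 24 = -10 + 24 = 14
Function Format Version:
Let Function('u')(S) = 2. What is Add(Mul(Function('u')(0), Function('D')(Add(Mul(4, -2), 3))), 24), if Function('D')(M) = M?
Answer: 14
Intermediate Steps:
Add(Mul(Function('u')(0), Function('D')(Add(Mul(4, -2), 3))), 24) = Add(Mul(2, Add(Mul(4, -2), 3)), 24) = Add(Mul(2, Add(-8, 3)), 24) = Add(Mul(2, -5), 24) = Add(-10, 24) = 14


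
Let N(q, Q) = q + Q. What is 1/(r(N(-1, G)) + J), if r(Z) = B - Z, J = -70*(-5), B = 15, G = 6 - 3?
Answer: 1/363 ≈ 0.0027548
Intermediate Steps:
G = 3
N(q, Q) = Q + q
J = 350
r(Z) = 15 - Z
1/(r(N(-1, G)) + J) = 1/((15 - (3 - 1)) + 350) = 1/((15 - 1*2) + 350) = 1/((15 - 2) + 350) = 1/(13 + 350) = 1/363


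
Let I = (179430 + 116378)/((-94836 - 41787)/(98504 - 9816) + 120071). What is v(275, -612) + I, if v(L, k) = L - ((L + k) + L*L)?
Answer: -798766215618021/10648720225 ≈ -75011.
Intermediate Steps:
v(L, k) = -k - L² (v(L, k) = L - ((L + k) + L²) = L - (L + k + L²) = L + (-L - k - L²) = -k - L²)
I = 26234619904/10648720225 (I = 295808/(-136623/88688 + 120071) = 295808/(10648720225/88688) = 295808*(88688/10648720225) = 26234619904/10648720225 ≈ 2.4636)
v(275, -612) + I = (-1*(-612) - 1*275²) + 26234619904/10648720225 = (612 - 1*75625) + 26234619904/10648720225 = (612 - 75625) + 26234619904/10648720225 = -75013 + 26234619904/10648720225 = -798766215618021/10648720225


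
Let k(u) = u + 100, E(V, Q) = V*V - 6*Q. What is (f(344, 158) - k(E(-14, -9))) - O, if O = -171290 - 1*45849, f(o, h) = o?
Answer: 217133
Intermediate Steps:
E(V, Q) = V² - 6*Q
O = -217139 (O = -171290 - 45849 = -217139)
k(u) = 100 + u
(f(344, 158) - k(E(-14, -9))) - O = (344 - (100 + ((-14)² - 6*(-9)))) - 1*(-217139) = (344 - (100 + (196 + 54))) + 217139 = (344 - (100 + 250)) + 217139 = (344 - 1*350) + 217139 = (344 - 350) + 217139 = -6 + 217139 = 217133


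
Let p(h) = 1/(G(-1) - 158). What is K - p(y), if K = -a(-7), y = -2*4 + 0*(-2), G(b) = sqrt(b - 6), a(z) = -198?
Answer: 4944416/24971 + I*sqrt(7)/24971 ≈ 198.01 + 0.00010595*I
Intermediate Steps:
G(b) = sqrt(-6 + b)
y = -8 (y = -8 + 0 = -8)
K = 198 (K = -1*(-198) = 198)
p(h) = 1/(-158 + I*sqrt(7)) (p(h) = 1/(sqrt(-6 - 1) - 158) = 1/(sqrt(-7) - 158) = 1/(I*sqrt(7) - 158) = 1/(-158 + I*sqrt(7)))
K - p(y) = 198 - (-158/24971 - I*sqrt(7)/24971) = 198 + (158/24971 + I*sqrt(7)/24971) = 4944416/24971 + I*sqrt(7)/24971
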